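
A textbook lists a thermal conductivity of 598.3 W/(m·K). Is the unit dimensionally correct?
Yes

thermal conductivity has SI base units: kg * m / (s^3 * K)
W/(m·K) reduces to the same SI base units, so it is a valid unit for thermal conductivity.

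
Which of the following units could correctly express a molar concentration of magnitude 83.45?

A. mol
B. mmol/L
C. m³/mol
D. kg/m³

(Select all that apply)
B

molar concentration has SI base units: mol / m^3

Checking each option against mol / m^3:
  A. mol: ✗ does not match
  B. mmol/L: ✓ matches
  C. m³/mol: ✗ does not match
  D. kg/m³: ✗ does not match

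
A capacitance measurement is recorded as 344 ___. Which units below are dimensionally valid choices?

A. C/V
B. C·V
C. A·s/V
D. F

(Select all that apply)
A, C, D

capacitance has SI base units: A^2 * s^4 / (kg * m^2)

Checking each option against A^2 * s^4 / (kg * m^2):
  A. C/V: ✓ matches
  B. C·V: ✗ does not match
  C. A·s/V: ✓ matches
  D. F: ✓ matches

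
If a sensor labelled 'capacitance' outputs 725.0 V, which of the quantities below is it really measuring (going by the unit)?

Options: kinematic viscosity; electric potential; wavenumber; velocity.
electric potential

capacitance should have units dimensionally equivalent to A^2 * s^4 / (kg * m^2) (e.g. F).
The given unit 'V' reduces to kg * m^2 / (A * s^3). Of the listed options, that is the dimensionality of electric potential.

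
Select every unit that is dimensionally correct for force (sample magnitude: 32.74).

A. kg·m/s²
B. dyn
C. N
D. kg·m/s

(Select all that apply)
A, B, C

force has SI base units: kg * m / s^2

Checking each option against kg * m / s^2:
  A. kg·m/s²: ✓ matches
  B. dyn: ✓ matches
  C. N: ✓ matches
  D. kg·m/s: ✗ does not match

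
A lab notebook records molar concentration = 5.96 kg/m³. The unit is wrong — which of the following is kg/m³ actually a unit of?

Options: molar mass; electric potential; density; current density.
density

molar concentration should have units dimensionally equivalent to mol / m^3 (e.g. mol/m³).
The given unit 'kg/m³' reduces to kg / m^3. Of the listed options, that is the dimensionality of density.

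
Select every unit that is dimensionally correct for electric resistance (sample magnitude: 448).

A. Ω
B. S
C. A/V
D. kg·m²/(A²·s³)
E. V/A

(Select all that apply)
A, D, E

electric resistance has SI base units: kg * m^2 / (A^2 * s^3)

Checking each option against kg * m^2 / (A^2 * s^3):
  A. Ω: ✓ matches
  B. S: ✗ does not match
  C. A/V: ✗ does not match
  D. kg·m²/(A²·s³): ✓ matches
  E. V/A: ✓ matches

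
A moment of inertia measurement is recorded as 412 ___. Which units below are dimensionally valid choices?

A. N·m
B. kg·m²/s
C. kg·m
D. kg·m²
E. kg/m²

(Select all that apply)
D

moment of inertia has SI base units: kg * m^2

Checking each option against kg * m^2:
  A. N·m: ✗ does not match
  B. kg·m²/s: ✗ does not match
  C. kg·m: ✗ does not match
  D. kg·m²: ✓ matches
  E. kg/m²: ✗ does not match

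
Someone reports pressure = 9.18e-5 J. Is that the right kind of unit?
No

pressure has SI base units: kg / (m * s^2)
J does NOT reduce to kg / (m * s^2); a valid unit for pressure would be e.g. Pa.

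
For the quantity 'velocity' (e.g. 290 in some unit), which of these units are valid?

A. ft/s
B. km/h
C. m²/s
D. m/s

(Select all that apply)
A, B, D

velocity has SI base units: m / s

Checking each option against m / s:
  A. ft/s: ✓ matches
  B. km/h: ✓ matches
  C. m²/s: ✗ does not match
  D. m/s: ✓ matches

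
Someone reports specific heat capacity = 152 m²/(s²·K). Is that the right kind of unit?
Yes

specific heat capacity has SI base units: m^2 / (s^2 * K)
m²/(s²·K) reduces to the same SI base units, so it is a valid unit for specific heat capacity.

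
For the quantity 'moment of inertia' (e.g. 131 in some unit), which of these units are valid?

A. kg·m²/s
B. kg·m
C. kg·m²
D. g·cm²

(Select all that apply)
C, D

moment of inertia has SI base units: kg * m^2

Checking each option against kg * m^2:
  A. kg·m²/s: ✗ does not match
  B. kg·m: ✗ does not match
  C. kg·m²: ✓ matches
  D. g·cm²: ✓ matches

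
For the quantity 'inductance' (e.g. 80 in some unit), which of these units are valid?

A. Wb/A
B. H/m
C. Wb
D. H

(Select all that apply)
A, D

inductance has SI base units: kg * m^2 / (A^2 * s^2)

Checking each option against kg * m^2 / (A^2 * s^2):
  A. Wb/A: ✓ matches
  B. H/m: ✗ does not match
  C. Wb: ✗ does not match
  D. H: ✓ matches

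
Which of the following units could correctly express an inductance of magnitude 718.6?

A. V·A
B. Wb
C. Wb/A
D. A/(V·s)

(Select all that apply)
C

inductance has SI base units: kg * m^2 / (A^2 * s^2)

Checking each option against kg * m^2 / (A^2 * s^2):
  A. V·A: ✗ does not match
  B. Wb: ✗ does not match
  C. Wb/A: ✓ matches
  D. A/(V·s): ✗ does not match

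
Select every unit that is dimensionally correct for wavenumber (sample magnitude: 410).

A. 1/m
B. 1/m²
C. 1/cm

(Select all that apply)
A, C

wavenumber has SI base units: 1 / m

Checking each option against 1 / m:
  A. 1/m: ✓ matches
  B. 1/m²: ✗ does not match
  C. 1/cm: ✓ matches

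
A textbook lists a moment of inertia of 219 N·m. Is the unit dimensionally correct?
No

moment of inertia has SI base units: kg * m^2
N·m does NOT reduce to kg * m^2; a valid unit for moment of inertia would be e.g. kg·m².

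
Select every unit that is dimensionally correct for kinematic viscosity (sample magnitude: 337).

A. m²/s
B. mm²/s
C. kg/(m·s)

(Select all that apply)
A, B

kinematic viscosity has SI base units: m^2 / s

Checking each option against m^2 / s:
  A. m²/s: ✓ matches
  B. mm²/s: ✓ matches
  C. kg/(m·s): ✗ does not match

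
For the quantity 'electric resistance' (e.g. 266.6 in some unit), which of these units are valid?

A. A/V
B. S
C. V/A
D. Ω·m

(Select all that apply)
C

electric resistance has SI base units: kg * m^2 / (A^2 * s^3)

Checking each option against kg * m^2 / (A^2 * s^3):
  A. A/V: ✗ does not match
  B. S: ✗ does not match
  C. V/A: ✓ matches
  D. Ω·m: ✗ does not match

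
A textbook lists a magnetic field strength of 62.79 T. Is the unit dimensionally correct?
No

magnetic field strength has SI base units: A / m
T does NOT reduce to A / m; a valid unit for magnetic field strength would be e.g. A/m.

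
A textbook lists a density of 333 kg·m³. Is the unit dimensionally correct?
No

density has SI base units: kg / m^3
kg·m³ does NOT reduce to kg / m^3; a valid unit for density would be e.g. kg/m³.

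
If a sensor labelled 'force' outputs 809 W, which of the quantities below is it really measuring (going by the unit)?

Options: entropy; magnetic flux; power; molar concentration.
power

force should have units dimensionally equivalent to kg * m / s^2 (e.g. N).
The given unit 'W' reduces to kg * m^2 / s^3. Of the listed options, that is the dimensionality of power.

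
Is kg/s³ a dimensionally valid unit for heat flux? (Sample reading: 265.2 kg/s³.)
Yes

heat flux has SI base units: kg / s^3
kg/s³ reduces to the same SI base units, so it is a valid unit for heat flux.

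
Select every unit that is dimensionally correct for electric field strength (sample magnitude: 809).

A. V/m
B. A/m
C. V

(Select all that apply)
A

electric field strength has SI base units: kg * m / (A * s^3)

Checking each option against kg * m / (A * s^3):
  A. V/m: ✓ matches
  B. A/m: ✗ does not match
  C. V: ✗ does not match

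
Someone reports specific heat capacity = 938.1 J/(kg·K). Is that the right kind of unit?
Yes

specific heat capacity has SI base units: m^2 / (s^2 * K)
J/(kg·K) reduces to the same SI base units, so it is a valid unit for specific heat capacity.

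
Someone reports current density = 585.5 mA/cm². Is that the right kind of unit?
Yes

current density has SI base units: A / m^2
mA/cm² reduces to the same SI base units, so it is a valid unit for current density.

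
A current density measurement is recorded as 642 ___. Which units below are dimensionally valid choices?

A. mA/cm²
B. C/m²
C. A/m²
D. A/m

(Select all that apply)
A, C

current density has SI base units: A / m^2

Checking each option against A / m^2:
  A. mA/cm²: ✓ matches
  B. C/m²: ✗ does not match
  C. A/m²: ✓ matches
  D. A/m: ✗ does not match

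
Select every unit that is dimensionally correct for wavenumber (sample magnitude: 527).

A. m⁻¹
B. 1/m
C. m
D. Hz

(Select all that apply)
A, B

wavenumber has SI base units: 1 / m

Checking each option against 1 / m:
  A. m⁻¹: ✓ matches
  B. 1/m: ✓ matches
  C. m: ✗ does not match
  D. Hz: ✗ does not match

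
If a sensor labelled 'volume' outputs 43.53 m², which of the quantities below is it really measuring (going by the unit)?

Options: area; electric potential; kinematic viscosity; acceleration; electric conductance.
area

volume should have units dimensionally equivalent to m^3 (e.g. m³).
The given unit 'm²' reduces to m^2. Of the listed options, that is the dimensionality of area.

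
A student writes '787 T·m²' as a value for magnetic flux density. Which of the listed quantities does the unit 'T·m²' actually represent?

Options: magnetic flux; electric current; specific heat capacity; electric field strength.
magnetic flux

magnetic flux density should have units dimensionally equivalent to kg / (A * s^2) (e.g. T).
The given unit 'T·m²' reduces to kg * m^2 / (A * s^2). Of the listed options, that is the dimensionality of magnetic flux.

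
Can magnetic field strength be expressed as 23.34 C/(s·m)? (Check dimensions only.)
Yes

magnetic field strength has SI base units: A / m
C/(s·m) reduces to the same SI base units, so it is a valid unit for magnetic field strength.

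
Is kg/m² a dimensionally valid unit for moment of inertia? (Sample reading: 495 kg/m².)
No

moment of inertia has SI base units: kg * m^2
kg/m² does NOT reduce to kg * m^2; a valid unit for moment of inertia would be e.g. kg·m².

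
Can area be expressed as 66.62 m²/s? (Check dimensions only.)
No

area has SI base units: m^2
m²/s does NOT reduce to m^2; a valid unit for area would be e.g. m².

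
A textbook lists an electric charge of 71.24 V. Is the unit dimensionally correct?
No

electric charge has SI base units: A * s
V does NOT reduce to A * s; a valid unit for electric charge would be e.g. C.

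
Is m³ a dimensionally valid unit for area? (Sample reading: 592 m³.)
No

area has SI base units: m^2
m³ does NOT reduce to m^2; a valid unit for area would be e.g. m².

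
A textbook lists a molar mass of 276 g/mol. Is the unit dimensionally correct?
Yes

molar mass has SI base units: kg / mol
g/mol reduces to the same SI base units, so it is a valid unit for molar mass.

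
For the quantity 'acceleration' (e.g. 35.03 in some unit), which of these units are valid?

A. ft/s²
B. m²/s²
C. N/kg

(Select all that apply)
A, C

acceleration has SI base units: m / s^2

Checking each option against m / s^2:
  A. ft/s²: ✓ matches
  B. m²/s²: ✗ does not match
  C. N/kg: ✓ matches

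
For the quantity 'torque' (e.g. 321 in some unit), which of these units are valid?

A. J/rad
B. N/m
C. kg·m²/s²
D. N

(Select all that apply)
A, C

torque has SI base units: kg * m^2 / s^2

Checking each option against kg * m^2 / s^2:
  A. J/rad: ✓ matches
  B. N/m: ✗ does not match
  C. kg·m²/s²: ✓ matches
  D. N: ✗ does not match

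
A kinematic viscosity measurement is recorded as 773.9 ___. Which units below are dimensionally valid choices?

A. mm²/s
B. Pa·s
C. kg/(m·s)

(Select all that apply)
A

kinematic viscosity has SI base units: m^2 / s

Checking each option against m^2 / s:
  A. mm²/s: ✓ matches
  B. Pa·s: ✗ does not match
  C. kg/(m·s): ✗ does not match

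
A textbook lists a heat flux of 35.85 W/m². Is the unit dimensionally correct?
Yes

heat flux has SI base units: kg / s^3
W/m² reduces to the same SI base units, so it is a valid unit for heat flux.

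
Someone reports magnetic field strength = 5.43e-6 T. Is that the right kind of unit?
No

magnetic field strength has SI base units: A / m
T does NOT reduce to A / m; a valid unit for magnetic field strength would be e.g. A/m.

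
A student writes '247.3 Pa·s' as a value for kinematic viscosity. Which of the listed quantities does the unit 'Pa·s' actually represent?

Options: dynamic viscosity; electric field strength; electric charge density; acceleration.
dynamic viscosity

kinematic viscosity should have units dimensionally equivalent to m^2 / s (e.g. m²/s).
The given unit 'Pa·s' reduces to kg / (m * s). Of the listed options, that is the dimensionality of dynamic viscosity.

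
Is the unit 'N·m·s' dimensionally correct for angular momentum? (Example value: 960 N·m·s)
Yes

angular momentum has SI base units: kg * m^2 / s
N·m·s reduces to the same SI base units, so it is a valid unit for angular momentum.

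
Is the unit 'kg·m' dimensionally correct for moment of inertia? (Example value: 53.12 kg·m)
No

moment of inertia has SI base units: kg * m^2
kg·m does NOT reduce to kg * m^2; a valid unit for moment of inertia would be e.g. kg·m².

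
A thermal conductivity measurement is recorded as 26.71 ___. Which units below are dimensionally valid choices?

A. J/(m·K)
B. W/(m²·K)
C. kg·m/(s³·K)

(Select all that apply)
C

thermal conductivity has SI base units: kg * m / (s^3 * K)

Checking each option against kg * m / (s^3 * K):
  A. J/(m·K): ✗ does not match
  B. W/(m²·K): ✗ does not match
  C. kg·m/(s³·K): ✓ matches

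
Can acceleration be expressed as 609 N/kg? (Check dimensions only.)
Yes

acceleration has SI base units: m / s^2
N/kg reduces to the same SI base units, so it is a valid unit for acceleration.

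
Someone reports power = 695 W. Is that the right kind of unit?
Yes

power has SI base units: kg * m^2 / s^3
W reduces to the same SI base units, so it is a valid unit for power.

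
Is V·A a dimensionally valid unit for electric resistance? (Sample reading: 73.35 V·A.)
No

electric resistance has SI base units: kg * m^2 / (A^2 * s^3)
V·A does NOT reduce to kg * m^2 / (A^2 * s^3); a valid unit for electric resistance would be e.g. Ω.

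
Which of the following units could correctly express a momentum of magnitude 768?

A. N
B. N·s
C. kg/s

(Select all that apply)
B

momentum has SI base units: kg * m / s

Checking each option against kg * m / s:
  A. N: ✗ does not match
  B. N·s: ✓ matches
  C. kg/s: ✗ does not match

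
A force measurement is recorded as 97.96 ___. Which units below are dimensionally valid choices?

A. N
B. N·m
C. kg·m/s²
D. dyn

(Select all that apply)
A, C, D

force has SI base units: kg * m / s^2

Checking each option against kg * m / s^2:
  A. N: ✓ matches
  B. N·m: ✗ does not match
  C. kg·m/s²: ✓ matches
  D. dyn: ✓ matches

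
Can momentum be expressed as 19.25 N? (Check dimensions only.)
No

momentum has SI base units: kg * m / s
N does NOT reduce to kg * m / s; a valid unit for momentum would be e.g. kg·m/s.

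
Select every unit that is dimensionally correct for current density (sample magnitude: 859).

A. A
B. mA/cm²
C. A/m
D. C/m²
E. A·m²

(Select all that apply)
B

current density has SI base units: A / m^2

Checking each option against A / m^2:
  A. A: ✗ does not match
  B. mA/cm²: ✓ matches
  C. A/m: ✗ does not match
  D. C/m²: ✗ does not match
  E. A·m²: ✗ does not match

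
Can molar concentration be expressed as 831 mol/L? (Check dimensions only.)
Yes

molar concentration has SI base units: mol / m^3
mol/L reduces to the same SI base units, so it is a valid unit for molar concentration.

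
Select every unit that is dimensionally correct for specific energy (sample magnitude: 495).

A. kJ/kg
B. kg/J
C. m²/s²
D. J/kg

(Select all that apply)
A, C, D

specific energy has SI base units: m^2 / s^2

Checking each option against m^2 / s^2:
  A. kJ/kg: ✓ matches
  B. kg/J: ✗ does not match
  C. m²/s²: ✓ matches
  D. J/kg: ✓ matches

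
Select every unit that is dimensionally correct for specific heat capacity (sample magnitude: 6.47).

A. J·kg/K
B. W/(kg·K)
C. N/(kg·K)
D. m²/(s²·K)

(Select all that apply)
D

specific heat capacity has SI base units: m^2 / (s^2 * K)

Checking each option against m^2 / (s^2 * K):
  A. J·kg/K: ✗ does not match
  B. W/(kg·K): ✗ does not match
  C. N/(kg·K): ✗ does not match
  D. m²/(s²·K): ✓ matches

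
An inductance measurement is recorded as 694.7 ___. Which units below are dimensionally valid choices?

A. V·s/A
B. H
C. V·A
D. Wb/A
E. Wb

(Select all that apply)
A, B, D

inductance has SI base units: kg * m^2 / (A^2 * s^2)

Checking each option against kg * m^2 / (A^2 * s^2):
  A. V·s/A: ✓ matches
  B. H: ✓ matches
  C. V·A: ✗ does not match
  D. Wb/A: ✓ matches
  E. Wb: ✗ does not match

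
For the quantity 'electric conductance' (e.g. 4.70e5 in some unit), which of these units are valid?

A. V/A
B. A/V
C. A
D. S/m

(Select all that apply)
B

electric conductance has SI base units: A^2 * s^3 / (kg * m^2)

Checking each option against A^2 * s^3 / (kg * m^2):
  A. V/A: ✗ does not match
  B. A/V: ✓ matches
  C. A: ✗ does not match
  D. S/m: ✗ does not match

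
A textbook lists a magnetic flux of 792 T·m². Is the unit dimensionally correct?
Yes

magnetic flux has SI base units: kg * m^2 / (A * s^2)
T·m² reduces to the same SI base units, so it is a valid unit for magnetic flux.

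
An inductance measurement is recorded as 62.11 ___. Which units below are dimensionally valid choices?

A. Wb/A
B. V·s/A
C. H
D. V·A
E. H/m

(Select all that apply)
A, B, C

inductance has SI base units: kg * m^2 / (A^2 * s^2)

Checking each option against kg * m^2 / (A^2 * s^2):
  A. Wb/A: ✓ matches
  B. V·s/A: ✓ matches
  C. H: ✓ matches
  D. V·A: ✗ does not match
  E. H/m: ✗ does not match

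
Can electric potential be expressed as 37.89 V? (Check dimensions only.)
Yes

electric potential has SI base units: kg * m^2 / (A * s^3)
V reduces to the same SI base units, so it is a valid unit for electric potential.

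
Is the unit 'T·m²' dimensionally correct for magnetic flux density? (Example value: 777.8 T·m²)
No

magnetic flux density has SI base units: kg / (A * s^2)
T·m² does NOT reduce to kg / (A * s^2); a valid unit for magnetic flux density would be e.g. T.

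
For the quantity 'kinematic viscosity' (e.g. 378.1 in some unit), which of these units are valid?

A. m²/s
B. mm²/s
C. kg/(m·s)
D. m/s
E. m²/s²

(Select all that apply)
A, B

kinematic viscosity has SI base units: m^2 / s

Checking each option against m^2 / s:
  A. m²/s: ✓ matches
  B. mm²/s: ✓ matches
  C. kg/(m·s): ✗ does not match
  D. m/s: ✗ does not match
  E. m²/s²: ✗ does not match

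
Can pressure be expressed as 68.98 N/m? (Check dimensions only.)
No

pressure has SI base units: kg / (m * s^2)
N/m does NOT reduce to kg / (m * s^2); a valid unit for pressure would be e.g. Pa.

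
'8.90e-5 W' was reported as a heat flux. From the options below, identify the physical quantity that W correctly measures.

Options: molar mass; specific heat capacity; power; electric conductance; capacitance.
power

heat flux should have units dimensionally equivalent to kg / s^3 (e.g. W/m²).
The given unit 'W' reduces to kg * m^2 / s^3. Of the listed options, that is the dimensionality of power.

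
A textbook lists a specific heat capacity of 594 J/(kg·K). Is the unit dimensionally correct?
Yes

specific heat capacity has SI base units: m^2 / (s^2 * K)
J/(kg·K) reduces to the same SI base units, so it is a valid unit for specific heat capacity.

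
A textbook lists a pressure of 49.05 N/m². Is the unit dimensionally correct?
Yes

pressure has SI base units: kg / (m * s^2)
N/m² reduces to the same SI base units, so it is a valid unit for pressure.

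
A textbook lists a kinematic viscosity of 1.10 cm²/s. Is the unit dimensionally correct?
Yes

kinematic viscosity has SI base units: m^2 / s
cm²/s reduces to the same SI base units, so it is a valid unit for kinematic viscosity.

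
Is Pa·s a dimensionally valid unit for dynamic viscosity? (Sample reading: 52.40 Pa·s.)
Yes

dynamic viscosity has SI base units: kg / (m * s)
Pa·s reduces to the same SI base units, so it is a valid unit for dynamic viscosity.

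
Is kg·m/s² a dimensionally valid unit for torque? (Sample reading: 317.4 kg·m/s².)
No

torque has SI base units: kg * m^2 / s^2
kg·m/s² does NOT reduce to kg * m^2 / s^2; a valid unit for torque would be e.g. N·m.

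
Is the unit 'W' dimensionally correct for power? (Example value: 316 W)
Yes

power has SI base units: kg * m^2 / s^3
W reduces to the same SI base units, so it is a valid unit for power.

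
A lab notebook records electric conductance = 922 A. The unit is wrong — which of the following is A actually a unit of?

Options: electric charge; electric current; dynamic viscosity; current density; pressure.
electric current

electric conductance should have units dimensionally equivalent to A^2 * s^3 / (kg * m^2) (e.g. S).
The given unit 'A' reduces to A. Of the listed options, that is the dimensionality of electric current.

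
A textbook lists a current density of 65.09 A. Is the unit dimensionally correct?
No

current density has SI base units: A / m^2
A does NOT reduce to A / m^2; a valid unit for current density would be e.g. A/m².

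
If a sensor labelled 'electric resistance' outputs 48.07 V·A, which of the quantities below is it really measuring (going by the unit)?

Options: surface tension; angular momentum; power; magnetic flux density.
power

electric resistance should have units dimensionally equivalent to kg * m^2 / (A^2 * s^3) (e.g. Ω).
The given unit 'V·A' reduces to kg * m^2 / s^3. Of the listed options, that is the dimensionality of power.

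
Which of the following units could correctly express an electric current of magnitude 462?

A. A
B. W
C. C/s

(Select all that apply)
A, C

electric current has SI base units: A

Checking each option against A:
  A. A: ✓ matches
  B. W: ✗ does not match
  C. C/s: ✓ matches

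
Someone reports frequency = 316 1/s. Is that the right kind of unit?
Yes

frequency has SI base units: 1 / s
1/s reduces to the same SI base units, so it is a valid unit for frequency.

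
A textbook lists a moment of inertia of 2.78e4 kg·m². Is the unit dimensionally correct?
Yes

moment of inertia has SI base units: kg * m^2
kg·m² reduces to the same SI base units, so it is a valid unit for moment of inertia.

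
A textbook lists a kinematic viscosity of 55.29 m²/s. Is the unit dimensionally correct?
Yes

kinematic viscosity has SI base units: m^2 / s
m²/s reduces to the same SI base units, so it is a valid unit for kinematic viscosity.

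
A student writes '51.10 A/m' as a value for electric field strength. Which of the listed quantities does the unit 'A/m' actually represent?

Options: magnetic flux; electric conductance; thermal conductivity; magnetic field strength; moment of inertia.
magnetic field strength

electric field strength should have units dimensionally equivalent to kg * m / (A * s^3) (e.g. V/m).
The given unit 'A/m' reduces to A / m. Of the listed options, that is the dimensionality of magnetic field strength.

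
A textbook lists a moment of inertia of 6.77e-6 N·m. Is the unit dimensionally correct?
No

moment of inertia has SI base units: kg * m^2
N·m does NOT reduce to kg * m^2; a valid unit for moment of inertia would be e.g. kg·m².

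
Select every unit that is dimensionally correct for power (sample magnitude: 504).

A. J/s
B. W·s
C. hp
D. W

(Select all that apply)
A, C, D

power has SI base units: kg * m^2 / s^3

Checking each option against kg * m^2 / s^3:
  A. J/s: ✓ matches
  B. W·s: ✗ does not match
  C. hp: ✓ matches
  D. W: ✓ matches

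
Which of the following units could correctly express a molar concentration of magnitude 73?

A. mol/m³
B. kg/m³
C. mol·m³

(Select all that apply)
A

molar concentration has SI base units: mol / m^3

Checking each option against mol / m^3:
  A. mol/m³: ✓ matches
  B. kg/m³: ✗ does not match
  C. mol·m³: ✗ does not match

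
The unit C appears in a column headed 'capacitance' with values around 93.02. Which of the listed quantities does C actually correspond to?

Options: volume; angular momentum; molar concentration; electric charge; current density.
electric charge

capacitance should have units dimensionally equivalent to A^2 * s^4 / (kg * m^2) (e.g. F).
The given unit 'C' reduces to A * s. Of the listed options, that is the dimensionality of electric charge.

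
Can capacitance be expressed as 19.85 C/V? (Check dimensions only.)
Yes

capacitance has SI base units: A^2 * s^4 / (kg * m^2)
C/V reduces to the same SI base units, so it is a valid unit for capacitance.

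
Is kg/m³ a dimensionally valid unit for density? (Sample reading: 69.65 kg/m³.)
Yes

density has SI base units: kg / m^3
kg/m³ reduces to the same SI base units, so it is a valid unit for density.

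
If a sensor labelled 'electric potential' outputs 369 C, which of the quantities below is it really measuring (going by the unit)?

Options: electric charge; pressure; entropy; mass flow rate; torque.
electric charge

electric potential should have units dimensionally equivalent to kg * m^2 / (A * s^3) (e.g. V).
The given unit 'C' reduces to A * s. Of the listed options, that is the dimensionality of electric charge.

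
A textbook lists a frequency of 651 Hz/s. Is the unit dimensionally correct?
No

frequency has SI base units: 1 / s
Hz/s does NOT reduce to 1 / s; a valid unit for frequency would be e.g. Hz.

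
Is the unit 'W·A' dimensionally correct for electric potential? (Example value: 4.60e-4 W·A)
No

electric potential has SI base units: kg * m^2 / (A * s^3)
W·A does NOT reduce to kg * m^2 / (A * s^3); a valid unit for electric potential would be e.g. V.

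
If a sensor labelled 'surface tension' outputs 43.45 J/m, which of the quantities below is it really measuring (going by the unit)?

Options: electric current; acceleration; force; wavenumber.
force

surface tension should have units dimensionally equivalent to kg / s^2 (e.g. N/m).
The given unit 'J/m' reduces to kg * m / s^2. Of the listed options, that is the dimensionality of force.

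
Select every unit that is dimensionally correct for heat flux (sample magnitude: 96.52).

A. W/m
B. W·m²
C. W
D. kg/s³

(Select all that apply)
D

heat flux has SI base units: kg / s^3

Checking each option against kg / s^3:
  A. W/m: ✗ does not match
  B. W·m²: ✗ does not match
  C. W: ✗ does not match
  D. kg/s³: ✓ matches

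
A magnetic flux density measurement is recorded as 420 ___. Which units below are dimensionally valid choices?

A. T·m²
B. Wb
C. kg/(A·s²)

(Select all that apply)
C

magnetic flux density has SI base units: kg / (A * s^2)

Checking each option against kg / (A * s^2):
  A. T·m²: ✗ does not match
  B. Wb: ✗ does not match
  C. kg/(A·s²): ✓ matches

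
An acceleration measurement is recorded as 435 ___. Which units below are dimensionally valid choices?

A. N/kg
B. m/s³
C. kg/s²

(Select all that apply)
A

acceleration has SI base units: m / s^2

Checking each option against m / s^2:
  A. N/kg: ✓ matches
  B. m/s³: ✗ does not match
  C. kg/s²: ✗ does not match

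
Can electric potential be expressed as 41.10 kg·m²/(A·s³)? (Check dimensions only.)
Yes

electric potential has SI base units: kg * m^2 / (A * s^3)
kg·m²/(A·s³) reduces to the same SI base units, so it is a valid unit for electric potential.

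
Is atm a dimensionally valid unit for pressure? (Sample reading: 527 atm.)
Yes

pressure has SI base units: kg / (m * s^2)
atm reduces to the same SI base units, so it is a valid unit for pressure.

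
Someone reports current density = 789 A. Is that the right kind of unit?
No

current density has SI base units: A / m^2
A does NOT reduce to A / m^2; a valid unit for current density would be e.g. A/m².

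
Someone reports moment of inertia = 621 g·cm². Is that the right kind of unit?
Yes

moment of inertia has SI base units: kg * m^2
g·cm² reduces to the same SI base units, so it is a valid unit for moment of inertia.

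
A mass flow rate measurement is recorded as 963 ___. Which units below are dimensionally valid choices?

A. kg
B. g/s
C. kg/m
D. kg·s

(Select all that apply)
B

mass flow rate has SI base units: kg / s

Checking each option against kg / s:
  A. kg: ✗ does not match
  B. g/s: ✓ matches
  C. kg/m: ✗ does not match
  D. kg·s: ✗ does not match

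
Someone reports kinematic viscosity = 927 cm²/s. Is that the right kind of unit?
Yes

kinematic viscosity has SI base units: m^2 / s
cm²/s reduces to the same SI base units, so it is a valid unit for kinematic viscosity.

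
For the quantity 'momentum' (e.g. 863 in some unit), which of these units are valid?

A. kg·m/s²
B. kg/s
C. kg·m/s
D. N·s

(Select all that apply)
C, D

momentum has SI base units: kg * m / s

Checking each option against kg * m / s:
  A. kg·m/s²: ✗ does not match
  B. kg/s: ✗ does not match
  C. kg·m/s: ✓ matches
  D. N·s: ✓ matches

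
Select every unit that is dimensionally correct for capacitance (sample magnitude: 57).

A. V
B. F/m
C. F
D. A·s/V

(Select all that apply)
C, D

capacitance has SI base units: A^2 * s^4 / (kg * m^2)

Checking each option against A^2 * s^4 / (kg * m^2):
  A. V: ✗ does not match
  B. F/m: ✗ does not match
  C. F: ✓ matches
  D. A·s/V: ✓ matches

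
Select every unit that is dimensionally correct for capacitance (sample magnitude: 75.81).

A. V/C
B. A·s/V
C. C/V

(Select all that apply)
B, C

capacitance has SI base units: A^2 * s^4 / (kg * m^2)

Checking each option against A^2 * s^4 / (kg * m^2):
  A. V/C: ✗ does not match
  B. A·s/V: ✓ matches
  C. C/V: ✓ matches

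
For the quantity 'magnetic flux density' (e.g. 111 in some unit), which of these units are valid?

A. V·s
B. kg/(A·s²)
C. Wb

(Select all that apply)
B

magnetic flux density has SI base units: kg / (A * s^2)

Checking each option against kg / (A * s^2):
  A. V·s: ✗ does not match
  B. kg/(A·s²): ✓ matches
  C. Wb: ✗ does not match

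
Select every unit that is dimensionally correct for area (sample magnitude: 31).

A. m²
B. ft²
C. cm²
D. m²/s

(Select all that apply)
A, B, C

area has SI base units: m^2

Checking each option against m^2:
  A. m²: ✓ matches
  B. ft²: ✓ matches
  C. cm²: ✓ matches
  D. m²/s: ✗ does not match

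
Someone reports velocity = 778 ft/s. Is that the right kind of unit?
Yes

velocity has SI base units: m / s
ft/s reduces to the same SI base units, so it is a valid unit for velocity.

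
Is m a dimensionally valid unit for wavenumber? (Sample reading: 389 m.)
No

wavenumber has SI base units: 1 / m
m does NOT reduce to 1 / m; a valid unit for wavenumber would be e.g. 1/m.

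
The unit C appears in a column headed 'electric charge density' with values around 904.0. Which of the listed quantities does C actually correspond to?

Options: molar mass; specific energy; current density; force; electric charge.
electric charge

electric charge density should have units dimensionally equivalent to A * s / m^3 (e.g. C/m³).
The given unit 'C' reduces to A * s. Of the listed options, that is the dimensionality of electric charge.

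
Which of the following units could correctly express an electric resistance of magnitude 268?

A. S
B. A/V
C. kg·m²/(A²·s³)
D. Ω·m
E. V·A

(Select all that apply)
C

electric resistance has SI base units: kg * m^2 / (A^2 * s^3)

Checking each option against kg * m^2 / (A^2 * s^3):
  A. S: ✗ does not match
  B. A/V: ✗ does not match
  C. kg·m²/(A²·s³): ✓ matches
  D. Ω·m: ✗ does not match
  E. V·A: ✗ does not match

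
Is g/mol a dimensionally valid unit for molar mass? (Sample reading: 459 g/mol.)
Yes

molar mass has SI base units: kg / mol
g/mol reduces to the same SI base units, so it is a valid unit for molar mass.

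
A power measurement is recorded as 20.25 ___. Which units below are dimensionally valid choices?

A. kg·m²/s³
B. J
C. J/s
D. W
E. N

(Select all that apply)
A, C, D

power has SI base units: kg * m^2 / s^3

Checking each option against kg * m^2 / s^3:
  A. kg·m²/s³: ✓ matches
  B. J: ✗ does not match
  C. J/s: ✓ matches
  D. W: ✓ matches
  E. N: ✗ does not match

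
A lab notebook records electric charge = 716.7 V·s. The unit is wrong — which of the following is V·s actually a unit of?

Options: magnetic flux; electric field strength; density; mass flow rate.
magnetic flux

electric charge should have units dimensionally equivalent to A * s (e.g. C).
The given unit 'V·s' reduces to kg * m^2 / (A * s^2). Of the listed options, that is the dimensionality of magnetic flux.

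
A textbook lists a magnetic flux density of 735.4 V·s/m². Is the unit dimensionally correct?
Yes

magnetic flux density has SI base units: kg / (A * s^2)
V·s/m² reduces to the same SI base units, so it is a valid unit for magnetic flux density.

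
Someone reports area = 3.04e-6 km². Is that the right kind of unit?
Yes

area has SI base units: m^2
km² reduces to the same SI base units, so it is a valid unit for area.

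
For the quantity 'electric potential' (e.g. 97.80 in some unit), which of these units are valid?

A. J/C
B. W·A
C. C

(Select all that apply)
A

electric potential has SI base units: kg * m^2 / (A * s^3)

Checking each option against kg * m^2 / (A * s^3):
  A. J/C: ✓ matches
  B. W·A: ✗ does not match
  C. C: ✗ does not match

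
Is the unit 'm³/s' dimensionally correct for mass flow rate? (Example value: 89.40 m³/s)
No

mass flow rate has SI base units: kg / s
m³/s does NOT reduce to kg / s; a valid unit for mass flow rate would be e.g. kg/s.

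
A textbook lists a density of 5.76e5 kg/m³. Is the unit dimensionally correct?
Yes

density has SI base units: kg / m^3
kg/m³ reduces to the same SI base units, so it is a valid unit for density.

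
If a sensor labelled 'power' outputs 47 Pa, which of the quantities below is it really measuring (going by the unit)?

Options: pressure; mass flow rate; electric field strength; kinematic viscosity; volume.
pressure

power should have units dimensionally equivalent to kg * m^2 / s^3 (e.g. W).
The given unit 'Pa' reduces to kg / (m * s^2). Of the listed options, that is the dimensionality of pressure.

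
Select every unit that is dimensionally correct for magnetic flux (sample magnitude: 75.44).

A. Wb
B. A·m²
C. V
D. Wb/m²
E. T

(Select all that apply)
A

magnetic flux has SI base units: kg * m^2 / (A * s^2)

Checking each option against kg * m^2 / (A * s^2):
  A. Wb: ✓ matches
  B. A·m²: ✗ does not match
  C. V: ✗ does not match
  D. Wb/m²: ✗ does not match
  E. T: ✗ does not match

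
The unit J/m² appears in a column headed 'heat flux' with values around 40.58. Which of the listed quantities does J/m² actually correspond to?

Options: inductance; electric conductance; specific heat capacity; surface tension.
surface tension

heat flux should have units dimensionally equivalent to kg / s^3 (e.g. W/m²).
The given unit 'J/m²' reduces to kg / s^2. Of the listed options, that is the dimensionality of surface tension.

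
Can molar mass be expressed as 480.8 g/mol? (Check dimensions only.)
Yes

molar mass has SI base units: kg / mol
g/mol reduces to the same SI base units, so it is a valid unit for molar mass.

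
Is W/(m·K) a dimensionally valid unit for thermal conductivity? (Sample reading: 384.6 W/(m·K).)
Yes

thermal conductivity has SI base units: kg * m / (s^3 * K)
W/(m·K) reduces to the same SI base units, so it is a valid unit for thermal conductivity.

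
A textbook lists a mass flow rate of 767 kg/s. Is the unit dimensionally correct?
Yes

mass flow rate has SI base units: kg / s
kg/s reduces to the same SI base units, so it is a valid unit for mass flow rate.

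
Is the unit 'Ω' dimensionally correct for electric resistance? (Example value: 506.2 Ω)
Yes

electric resistance has SI base units: kg * m^2 / (A^2 * s^3)
Ω reduces to the same SI base units, so it is a valid unit for electric resistance.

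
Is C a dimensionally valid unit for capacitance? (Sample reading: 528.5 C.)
No

capacitance has SI base units: A^2 * s^4 / (kg * m^2)
C does NOT reduce to A^2 * s^4 / (kg * m^2); a valid unit for capacitance would be e.g. F.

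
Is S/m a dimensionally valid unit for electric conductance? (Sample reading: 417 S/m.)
No

electric conductance has SI base units: A^2 * s^3 / (kg * m^2)
S/m does NOT reduce to A^2 * s^3 / (kg * m^2); a valid unit for electric conductance would be e.g. S.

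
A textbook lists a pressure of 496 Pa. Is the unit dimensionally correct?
Yes

pressure has SI base units: kg / (m * s^2)
Pa reduces to the same SI base units, so it is a valid unit for pressure.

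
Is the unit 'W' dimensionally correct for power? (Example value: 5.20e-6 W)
Yes

power has SI base units: kg * m^2 / s^3
W reduces to the same SI base units, so it is a valid unit for power.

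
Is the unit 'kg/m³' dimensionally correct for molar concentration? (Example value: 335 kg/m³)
No

molar concentration has SI base units: mol / m^3
kg/m³ does NOT reduce to mol / m^3; a valid unit for molar concentration would be e.g. mol/m³.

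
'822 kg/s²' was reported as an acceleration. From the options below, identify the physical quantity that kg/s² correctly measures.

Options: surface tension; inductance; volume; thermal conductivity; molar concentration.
surface tension

acceleration should have units dimensionally equivalent to m / s^2 (e.g. m/s²).
The given unit 'kg/s²' reduces to kg / s^2. Of the listed options, that is the dimensionality of surface tension.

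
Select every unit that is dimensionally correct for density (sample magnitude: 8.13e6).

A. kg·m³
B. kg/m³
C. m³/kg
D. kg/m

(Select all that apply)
B

density has SI base units: kg / m^3

Checking each option against kg / m^3:
  A. kg·m³: ✗ does not match
  B. kg/m³: ✓ matches
  C. m³/kg: ✗ does not match
  D. kg/m: ✗ does not match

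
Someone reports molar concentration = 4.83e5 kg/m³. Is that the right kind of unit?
No

molar concentration has SI base units: mol / m^3
kg/m³ does NOT reduce to mol / m^3; a valid unit for molar concentration would be e.g. mol/m³.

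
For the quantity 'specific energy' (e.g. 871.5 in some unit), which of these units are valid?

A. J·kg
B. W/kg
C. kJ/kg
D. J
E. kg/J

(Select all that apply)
C

specific energy has SI base units: m^2 / s^2

Checking each option against m^2 / s^2:
  A. J·kg: ✗ does not match
  B. W/kg: ✗ does not match
  C. kJ/kg: ✓ matches
  D. J: ✗ does not match
  E. kg/J: ✗ does not match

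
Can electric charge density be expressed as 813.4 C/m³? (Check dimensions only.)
Yes

electric charge density has SI base units: A * s / m^3
C/m³ reduces to the same SI base units, so it is a valid unit for electric charge density.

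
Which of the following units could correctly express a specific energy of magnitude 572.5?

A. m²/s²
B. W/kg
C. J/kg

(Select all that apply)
A, C

specific energy has SI base units: m^2 / s^2

Checking each option against m^2 / s^2:
  A. m²/s²: ✓ matches
  B. W/kg: ✗ does not match
  C. J/kg: ✓ matches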